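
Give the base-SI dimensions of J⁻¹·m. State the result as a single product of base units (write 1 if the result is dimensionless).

kg⁻¹·m⁻¹·s²

J = kg·m²·s⁻².
So J⁻¹ = kg⁻¹·m⁻²·s².
Combining: J⁻¹·m = (kg⁻¹·m⁻²·s²) · m = kg⁻¹·m⁻¹·s².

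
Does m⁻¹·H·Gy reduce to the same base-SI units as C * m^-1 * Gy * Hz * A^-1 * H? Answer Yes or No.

Left side:
  H = Wb/A (inductance = flux per current),
      = kg·m²·s⁻²·A⁻².
  Gy = J/kg (absorbed dose = energy per mass),
      = m²·s⁻².
  Combining: m⁻¹·H·Gy = m⁻¹ · (kg·m²·s⁻²·A⁻²) · (m²·s⁻²) = kg·m³·s⁻⁴·A⁻².
Right side:
  C = s·A.
  Gy = m²·s⁻².
  Hz = s⁻¹.
  H = kg·m²·s⁻²·A⁻².
  Combining: C·m⁻¹·Gy·Hz·A⁻¹·H = (s·A) · m⁻¹ · (m²·s⁻²) · s⁻¹ · A⁻¹ · (kg·m²·s⁻²·A⁻²) = kg·m³·s⁻⁴·A⁻².
Both reduce to kg·m³·s⁻⁴·A⁻².

Yes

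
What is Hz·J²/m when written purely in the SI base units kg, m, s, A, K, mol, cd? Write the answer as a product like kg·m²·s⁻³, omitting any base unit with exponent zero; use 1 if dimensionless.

Hz = 1/s = s⁻¹ (frequency is cycles per second).
J = N·m (work = force × distance),
    = kg·m²·s⁻².
So J² = kg²·m⁴·s⁻⁴.
Combining: Hz·m⁻¹·J² = s⁻¹ · m⁻¹ · (kg²·m⁴·s⁻⁴) = kg²·m³·s⁻⁵.

kg²·m³·s⁻⁵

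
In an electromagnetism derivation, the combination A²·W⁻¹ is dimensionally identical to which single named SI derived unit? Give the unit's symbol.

S

W = kg·m²·s⁻³.
So W⁻¹ = kg⁻¹·m⁻²·s³.
Combining: A²·W⁻¹ = A² · (kg⁻¹·m⁻²·s³) = kg⁻¹·m⁻²·s³·A².
kg⁻¹·m⁻²·s³·A² is the base-SI form of the siemens.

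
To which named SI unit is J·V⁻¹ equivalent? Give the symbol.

C

J = N·m (work = force × distance),
    = kg·m²·s⁻².
V = W/A (potential = power per current),
    = kg·m²·s⁻³·A⁻¹.
So V⁻¹ = kg⁻¹·m⁻²·s³·A.
Combining: J·V⁻¹ = (kg·m²·s⁻²) · (kg⁻¹·m⁻²·s³·A) = s·A.
s·A is the base-SI form of the coulomb.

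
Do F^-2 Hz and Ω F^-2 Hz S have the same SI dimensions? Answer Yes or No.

Left side:
  F = C/V (capacitance = charge per voltage),
      = A·s/(kg·m²·s⁻³·A⁻¹) (substituting C and V),
      = kg⁻¹·m⁻²·s⁴·A².
  So F⁻² = kg²·m⁴·s⁻⁸·A⁻⁴.
  Hz = 1/s = s⁻¹ (frequency is cycles per second).
  Combining: F⁻²·Hz = (kg²·m⁴·s⁻⁸·A⁻⁴) · s⁻¹ = kg²·m⁴·s⁻⁹·A⁻⁴.
Right side:
  Ω = V/A (resistance = voltage per current),
      = kg·m²·s⁻³·A⁻².
  F = C/V (capacitance = charge per voltage),
      = A·s/(kg·m²·s⁻³·A⁻¹) (substituting C and V),
      = kg⁻¹·m⁻²·s⁴·A².
  So F⁻² = kg²·m⁴·s⁻⁸·A⁻⁴.
  Hz = 1/s = s⁻¹ (frequency is cycles per second).
  S = 1/Ω (conductance is reciprocal resistance),
      = kg⁻¹·m⁻²·s³·A².
  Combining: Ω·F⁻²·Hz·S = (kg·m²·s⁻³·A⁻²) · (kg²·m⁴·s⁻⁸·A⁻⁴) · s⁻¹ · (kg⁻¹·m⁻²·s³·A²) = kg²·m⁴·s⁻⁹·A⁻⁴.
Both reduce to kg²·m⁴·s⁻⁹·A⁻⁴.

Yes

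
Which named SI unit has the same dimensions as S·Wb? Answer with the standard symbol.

S = kg⁻¹·m⁻²·s³·A².
Wb = kg·m²·s⁻²·A⁻¹.
Combining: S·Wb = (kg⁻¹·m⁻²·s³·A²) · (kg·m²·s⁻²·A⁻¹) = s·A.
s·A is the base-SI form of the coulomb.

C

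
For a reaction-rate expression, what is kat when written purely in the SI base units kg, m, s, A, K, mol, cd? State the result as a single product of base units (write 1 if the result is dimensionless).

s⁻¹·mol

kat = mol/s = s⁻¹·mol (catalytic activity).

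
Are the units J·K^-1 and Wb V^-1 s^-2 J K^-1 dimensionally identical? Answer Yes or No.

No

Left side:
  J = kg·m²·s⁻².
  Combining: J·K⁻¹ = (kg·m²·s⁻²) · K⁻¹ = kg·m²·s⁻²·K⁻¹.
Right side:
  Wb = V·s (flux: a volt is a weber per second),
      = kg·m²·s⁻²·A⁻¹.
  V = W/A (potential = power per current),
      = kg·m²·s⁻³·A⁻¹.
  So V⁻¹ = kg⁻¹·m⁻²·s³·A.
  J = N·m (work = force × distance),
      = kg·m²·s⁻².
  Combining: Wb·V⁻¹·s⁻²·J·K⁻¹ = (kg·m²·s⁻²·A⁻¹) · (kg⁻¹·m⁻²·s³·A) · s⁻² · (kg·m²·s⁻²) · K⁻¹ = kg·m²·s⁻³·K⁻¹.
Left is kg·m²·s⁻²·K⁻¹; right is kg·m²·s⁻³·K⁻¹ — different.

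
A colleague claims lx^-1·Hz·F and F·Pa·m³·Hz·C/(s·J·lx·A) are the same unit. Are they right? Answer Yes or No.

Left side:
  lx = lm/m² (illuminance = luminous flux per area),
      = m⁻²·cd.
  So lx⁻¹ = m²·cd⁻¹.
  Hz = 1/s = s⁻¹ (frequency is cycles per second).
  F = C/V (capacitance = charge per voltage),
      = A·s/(kg·m²·s⁻³·A⁻¹) (substituting C and V),
      = kg⁻¹·m⁻²·s⁴·A².
  Combining: lx⁻¹·Hz·F = (m²·cd⁻¹) · s⁻¹ · (kg⁻¹·m⁻²·s⁴·A²) = kg⁻¹·s³·A²·cd⁻¹.
Right side:
  J = N·m (work = force × distance),
      = kg·m²·s⁻².
  So J⁻¹ = kg⁻¹·m⁻²·s².
  F = C/V (capacitance = charge per voltage),
      = A·s/(kg·m²·s⁻³·A⁻¹) (substituting C and V),
      = kg⁻¹·m⁻²·s⁴·A².
  Pa = N/m² (pressure = force per area),
      = kg·m⁻¹·s⁻².
  lx = lm/m² (illuminance = luminous flux per area),
      = m⁻²·cd.
  So lx⁻¹ = m²·cd⁻¹.
  Hz = 1/s = s⁻¹ (frequency is cycles per second).
  C = A·s = s·A (charge = current × time).
  Combining: s⁻¹·J⁻¹·F·Pa·lx⁻¹·A⁻¹·m³·Hz·C = s⁻¹ · (kg⁻¹·m⁻²·s²) · (kg⁻¹·m⁻²·s⁴·A²) · (kg·m⁻¹·s⁻²) · (m²·cd⁻¹) · A⁻¹ · m³ · s⁻¹ · (s·A) = kg⁻¹·s³·A²·cd⁻¹.
Both reduce to kg⁻¹·s³·A²·cd⁻¹.

Yes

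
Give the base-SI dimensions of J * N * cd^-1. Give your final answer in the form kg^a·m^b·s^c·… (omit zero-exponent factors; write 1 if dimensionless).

kg²·m³·s⁻⁴·cd⁻¹

J = N·m (work = force × distance),
    = kg·m²·s⁻².
N = kg·m/s² = kg·m·s⁻² (force = mass × acceleration).
Combining: J·N·cd⁻¹ = (kg·m²·s⁻²) · (kg·m·s⁻²) · cd⁻¹ = kg²·m³·s⁻⁴·cd⁻¹.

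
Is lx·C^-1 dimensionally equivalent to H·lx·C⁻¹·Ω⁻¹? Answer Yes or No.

No

Left side:
  lx = m⁻²·cd.
  C = s·A.
  So C⁻¹ = s⁻¹·A⁻¹.
  Combining: lx·C⁻¹ = (m⁻²·cd) · (s⁻¹·A⁻¹) = m⁻²·s⁻¹·A⁻¹·cd.
Right side:
  H = Wb/A (inductance = flux per current),
      = kg·m²·s⁻²·A⁻².
  lx = lm/m² (illuminance = luminous flux per area),
      = m⁻²·cd.
  C = A·s = s·A (charge = current × time).
  So C⁻¹ = s⁻¹·A⁻¹.
  Ω = V/A (resistance = voltage per current),
      = kg·m²·s⁻³·A⁻².
  So Ω⁻¹ = kg⁻¹·m⁻²·s³·A².
  Combining: H·lx·C⁻¹·Ω⁻¹ = (kg·m²·s⁻²·A⁻²) · (m⁻²·cd) · (s⁻¹·A⁻¹) · (kg⁻¹·m⁻²·s³·A²) = m⁻²·A⁻¹·cd.
Left is m⁻²·s⁻¹·A⁻¹·cd; right is m⁻²·A⁻¹·cd — different.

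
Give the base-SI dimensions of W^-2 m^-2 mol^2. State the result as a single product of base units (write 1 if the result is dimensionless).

kg⁻²·m⁻⁶·s⁶·mol²

W = J/s (power = energy per time),
    = kg·m²·s⁻³.
So W⁻² = kg⁻²·m⁻⁴·s⁶.
Combining: W⁻²·m⁻²·mol² = (kg⁻²·m⁻⁴·s⁶) · m⁻² · mol² = kg⁻²·m⁻⁶·s⁶·mol².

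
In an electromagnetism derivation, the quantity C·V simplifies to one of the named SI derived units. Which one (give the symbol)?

C = A·s = s·A (charge = current × time).
V = W/A (potential = power per current),
    = kg·m²·s⁻³·A⁻¹.
Combining: C·V = (s·A) · (kg·m²·s⁻³·A⁻¹) = kg·m²·s⁻².
kg·m²·s⁻² is the base-SI form of the joule.

J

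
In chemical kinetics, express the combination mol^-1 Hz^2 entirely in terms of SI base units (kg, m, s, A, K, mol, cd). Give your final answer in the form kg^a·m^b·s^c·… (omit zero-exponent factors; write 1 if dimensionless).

s⁻²·mol⁻¹

Hz = 1/s = s⁻¹ (frequency is cycles per second).
So Hz² = s⁻².
Combining: mol⁻¹·Hz² = mol⁻¹ · s⁻² = s⁻²·mol⁻¹.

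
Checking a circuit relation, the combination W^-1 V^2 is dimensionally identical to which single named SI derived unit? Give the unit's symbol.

Ω

W = J/s (power = energy per time),
    = kg·m²·s⁻³.
So W⁻¹ = kg⁻¹·m⁻²·s³.
V = W/A (potential = power per current),
    = kg·m²·s⁻³·A⁻¹.
So V² = kg²·m⁴·s⁻⁶·A⁻².
Combining: W⁻¹·V² = (kg⁻¹·m⁻²·s³) · (kg²·m⁴·s⁻⁶·A⁻²) = kg·m²·s⁻³·A⁻².
kg·m²·s⁻³·A⁻² is the base-SI form of the ohm.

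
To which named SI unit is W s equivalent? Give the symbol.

W = kg·m²·s⁻³.
Combining: W·s = (kg·m²·s⁻³) · s = kg·m²·s⁻².
kg·m²·s⁻² is the base-SI form of the joule.

J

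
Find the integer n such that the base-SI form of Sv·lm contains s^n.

-2

Sv = J/kg (equivalent dose = energy per mass),
    = m²·s⁻².
lm = cd·sr = cd (luminous flux; sr is dimensionless).
Combining: Sv·lm = (m²·s⁻²) · cd = m²·s⁻²·cd.
The exponent of s is -2.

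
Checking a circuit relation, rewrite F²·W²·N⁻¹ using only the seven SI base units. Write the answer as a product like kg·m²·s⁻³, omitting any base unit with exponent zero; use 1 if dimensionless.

kg⁻¹·m⁻¹·s⁴·A⁴

F = kg⁻¹·m⁻²·s⁴·A².
So F² = kg⁻²·m⁻⁴·s⁸·A⁴.
W = kg·m²·s⁻³.
So W² = kg²·m⁴·s⁻⁶.
N = kg·m·s⁻².
So N⁻¹ = kg⁻¹·m⁻¹·s².
Combining: F²·W²·N⁻¹ = (kg⁻²·m⁻⁴·s⁸·A⁴) · (kg²·m⁴·s⁻⁶) · (kg⁻¹·m⁻¹·s²) = kg⁻¹·m⁻¹·s⁴·A⁴.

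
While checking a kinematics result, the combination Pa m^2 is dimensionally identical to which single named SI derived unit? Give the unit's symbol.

Pa = N/m² (pressure = force per area),
    = kg·m⁻¹·s⁻².
Combining: Pa·m² = (kg·m⁻¹·s⁻²) · m² = kg·m·s⁻².
kg·m·s⁻² is the base-SI form of the newton.

N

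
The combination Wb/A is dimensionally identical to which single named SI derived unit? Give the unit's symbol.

H

Wb = V·s (flux: a volt is a weber per second),
    = kg·m²·s⁻²·A⁻¹.
Combining: Wb·A⁻¹ = (kg·m²·s⁻²·A⁻¹) · A⁻¹ = kg·m²·s⁻²·A⁻².
kg·m²·s⁻²·A⁻² is the base-SI form of the henry.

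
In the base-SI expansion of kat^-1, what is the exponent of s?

kat = mol/s = s⁻¹·mol (catalytic activity).
So kat⁻¹ = s·mol⁻¹.
The exponent of s is 1.

1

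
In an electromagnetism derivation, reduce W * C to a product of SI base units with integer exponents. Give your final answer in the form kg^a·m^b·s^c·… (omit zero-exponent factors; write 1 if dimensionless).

kg·m²·s⁻²·A

W = J/s (power = energy per time),
    = kg·m²·s⁻³.
C = A·s = s·A (charge = current × time).
Combining: W·C = (kg·m²·s⁻³) · (s·A) = kg·m²·s⁻²·A.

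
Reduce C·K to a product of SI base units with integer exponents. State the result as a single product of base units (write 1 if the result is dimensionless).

s·A·K

C = s·A.
Combining: C·K = (s·A) · K = s·A·K.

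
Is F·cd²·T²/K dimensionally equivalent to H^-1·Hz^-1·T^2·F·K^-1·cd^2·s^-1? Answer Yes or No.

Left side:
  F = C/V (capacitance = charge per voltage),
      = A·s/(kg·m²·s⁻³·A⁻¹) (substituting C and V),
      = kg⁻¹·m⁻²·s⁴·A².
  T = Wb/m² (flux density = flux per area),
      = kg·s⁻²·A⁻¹.
  So T² = kg²·s⁻⁴·A⁻².
  Combining: K⁻¹·F·cd²·T² = K⁻¹ · (kg⁻¹·m⁻²·s⁴·A²) · cd² · (kg²·s⁻⁴·A⁻²) = kg·m⁻²·K⁻¹·cd².
Right side:
  H = kg·m²·s⁻²·A⁻².
  So H⁻¹ = kg⁻¹·m⁻²·s²·A².
  Hz = s⁻¹.
  So Hz⁻¹ = s.
  T = kg·s⁻²·A⁻¹.
  So T² = kg²·s⁻⁴·A⁻².
  F = kg⁻¹·m⁻²·s⁴·A².
  Combining: H⁻¹·Hz⁻¹·T²·F·K⁻¹·cd²·s⁻¹ = (kg⁻¹·m⁻²·s²·A²) · s · (kg²·s⁻⁴·A⁻²) · (kg⁻¹·m⁻²·s⁴·A²) · K⁻¹ · cd² · s⁻¹ = m⁻⁴·s²·A²·K⁻¹·cd².
Left is kg·m⁻²·K⁻¹·cd²; right is m⁻⁴·s²·A²·K⁻¹·cd² — different.

No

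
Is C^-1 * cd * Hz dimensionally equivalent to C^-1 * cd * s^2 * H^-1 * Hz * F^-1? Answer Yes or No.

Yes

Left side:
  C = s·A.
  So C⁻¹ = s⁻¹·A⁻¹.
  Hz = s⁻¹.
  Combining: C⁻¹·cd·Hz = (s⁻¹·A⁻¹) · cd · s⁻¹ = s⁻²·A⁻¹·cd.
Right side:
  C = A·s = s·A (charge = current × time).
  So C⁻¹ = s⁻¹·A⁻¹.
  H = Wb/A (inductance = flux per current),
      = kg·m²·s⁻²·A⁻².
  So H⁻¹ = kg⁻¹·m⁻²·s²·A².
  Hz = 1/s = s⁻¹ (frequency is cycles per second).
  F = C/V (capacitance = charge per voltage),
      = A·s/(kg·m²·s⁻³·A⁻¹) (substituting C and V),
      = kg⁻¹·m⁻²·s⁴·A².
  So F⁻¹ = kg·m²·s⁻⁴·A⁻².
  Combining: C⁻¹·cd·s²·H⁻¹·Hz·F⁻¹ = (s⁻¹·A⁻¹) · cd · s² · (kg⁻¹·m⁻²·s²·A²) · s⁻¹ · (kg·m²·s⁻⁴·A⁻²) = s⁻²·A⁻¹·cd.
Both reduce to s⁻²·A⁻¹·cd.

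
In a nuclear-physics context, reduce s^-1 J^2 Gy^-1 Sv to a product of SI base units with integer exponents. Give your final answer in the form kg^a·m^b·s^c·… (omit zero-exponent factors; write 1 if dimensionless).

J = kg·m²·s⁻².
So J² = kg²·m⁴·s⁻⁴.
Gy = m²·s⁻².
So Gy⁻¹ = m⁻²·s².
Sv = m²·s⁻².
Combining: s⁻¹·J²·Gy⁻¹·Sv = s⁻¹ · (kg²·m⁴·s⁻⁴) · (m⁻²·s²) · (m²·s⁻²) = kg²·m⁴·s⁻⁵.

kg²·m⁴·s⁻⁵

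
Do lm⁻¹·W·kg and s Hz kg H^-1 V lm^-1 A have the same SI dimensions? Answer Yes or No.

No

Left side:
  lm = cd.
  So lm⁻¹ = cd⁻¹.
  W = kg·m²·s⁻³.
  Combining: lm⁻¹·W·kg = cd⁻¹ · (kg·m²·s⁻³) · kg = kg²·m²·s⁻³·cd⁻¹.
Right side:
  Hz = s⁻¹.
  H = kg·m²·s⁻²·A⁻².
  So H⁻¹ = kg⁻¹·m⁻²·s²·A².
  V = kg·m²·s⁻³·A⁻¹.
  lm = cd.
  So lm⁻¹ = cd⁻¹.
  Combining: s·Hz·kg·H⁻¹·V·lm⁻¹·A = s · s⁻¹ · kg · (kg⁻¹·m⁻²·s²·A²) · (kg·m²·s⁻³·A⁻¹) · cd⁻¹ · A = kg·s⁻¹·A²·cd⁻¹.
Left is kg²·m²·s⁻³·cd⁻¹; right is kg·s⁻¹·A²·cd⁻¹ — different.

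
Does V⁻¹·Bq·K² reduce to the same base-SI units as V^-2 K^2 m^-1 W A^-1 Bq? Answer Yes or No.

Left side:
  V = kg·m²·s⁻³·A⁻¹.
  So V⁻¹ = kg⁻¹·m⁻²·s³·A.
  Bq = s⁻¹.
  Combining: V⁻¹·Bq·K² = (kg⁻¹·m⁻²·s³·A) · s⁻¹ · K² = kg⁻¹·m⁻²·s²·A·K².
Right side:
  V = W/A (potential = power per current),
      = kg·m²·s⁻³·A⁻¹.
  So V⁻² = kg⁻²·m⁻⁴·s⁶·A².
  W = J/s (power = energy per time),
      = kg·m²·s⁻³.
  Bq = 1/s = s⁻¹ (activity is decays per second).
  Combining: V⁻²·K²·m⁻¹·W·A⁻¹·Bq = (kg⁻²·m⁻⁴·s⁶·A²) · K² · m⁻¹ · (kg·m²·s⁻³) · A⁻¹ · s⁻¹ = kg⁻¹·m⁻³·s²·A·K².
Left is kg⁻¹·m⁻²·s²·A·K²; right is kg⁻¹·m⁻³·s²·A·K² — different.

No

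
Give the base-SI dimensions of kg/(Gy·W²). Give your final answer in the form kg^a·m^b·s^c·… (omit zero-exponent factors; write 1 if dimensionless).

kg⁻¹·m⁻⁶·s⁸

Gy = m²·s⁻².
So Gy⁻¹ = m⁻²·s².
W = kg·m²·s⁻³.
So W⁻² = kg⁻²·m⁻⁴·s⁶.
Combining: Gy⁻¹·kg·W⁻² = (m⁻²·s²) · kg · (kg⁻²·m⁻⁴·s⁶) = kg⁻¹·m⁻⁶·s⁸.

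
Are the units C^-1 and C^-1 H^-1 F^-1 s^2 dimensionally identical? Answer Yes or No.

Left side:
  C = A·s = s·A (charge = current × time).
  So C⁻¹ = s⁻¹·A⁻¹.
Right side:
  C = s·A.
  So C⁻¹ = s⁻¹·A⁻¹.
  H = kg·m²·s⁻²·A⁻².
  So H⁻¹ = kg⁻¹·m⁻²·s²·A².
  F = kg⁻¹·m⁻²·s⁴·A².
  So F⁻¹ = kg·m²·s⁻⁴·A⁻².
  Combining: C⁻¹·H⁻¹·F⁻¹·s² = (s⁻¹·A⁻¹) · (kg⁻¹·m⁻²·s²·A²) · (kg·m²·s⁻⁴·A⁻²) · s² = s⁻¹·A⁻¹.
Both reduce to s⁻¹·A⁻¹.

Yes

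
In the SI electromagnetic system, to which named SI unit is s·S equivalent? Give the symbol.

F

S = kg⁻¹·m⁻²·s³·A².
Combining: s·S = s · (kg⁻¹·m⁻²·s³·A²) = kg⁻¹·m⁻²·s⁴·A².
kg⁻¹·m⁻²·s⁴·A² is the base-SI form of the farad.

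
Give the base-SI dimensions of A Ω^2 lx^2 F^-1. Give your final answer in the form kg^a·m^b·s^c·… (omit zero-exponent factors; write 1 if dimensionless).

kg³·m²·s⁻¹⁰·A⁻⁵·cd²

Ω = V/A (resistance = voltage per current),
    = kg·m²·s⁻³·A⁻².
So Ω² = kg²·m⁴·s⁻⁶·A⁻⁴.
lx = lm/m² (illuminance = luminous flux per area),
    = m⁻²·cd.
So lx² = m⁻⁴·cd².
F = C/V (capacitance = charge per voltage),
    = A·s/(kg·m²·s⁻³·A⁻¹) (substituting C and V),
    = kg⁻¹·m⁻²·s⁴·A².
So F⁻¹ = kg·m²·s⁻⁴·A⁻².
Combining: A·Ω²·lx²·F⁻¹ = A · (kg²·m⁴·s⁻⁶·A⁻⁴) · (m⁻⁴·cd²) · (kg·m²·s⁻⁴·A⁻²) = kg³·m²·s⁻¹⁰·A⁻⁵·cd².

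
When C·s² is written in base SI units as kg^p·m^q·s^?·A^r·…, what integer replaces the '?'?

C = A·s = s·A (charge = current × time).
Combining: C·s² = (s·A) · s² = s³·A.
The exponent of s is 3.

3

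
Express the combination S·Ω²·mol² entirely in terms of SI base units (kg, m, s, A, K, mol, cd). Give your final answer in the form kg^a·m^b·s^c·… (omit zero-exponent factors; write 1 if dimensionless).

S = 1/Ω (conductance is reciprocal resistance),
    = kg⁻¹·m⁻²·s³·A².
Ω = V/A (resistance = voltage per current),
    = kg·m²·s⁻³·A⁻².
So Ω² = kg²·m⁴·s⁻⁶·A⁻⁴.
Combining: S·Ω²·mol² = (kg⁻¹·m⁻²·s³·A²) · (kg²·m⁴·s⁻⁶·A⁻⁴) · mol² = kg·m²·s⁻³·A⁻²·mol².

kg·m²·s⁻³·A⁻²·mol²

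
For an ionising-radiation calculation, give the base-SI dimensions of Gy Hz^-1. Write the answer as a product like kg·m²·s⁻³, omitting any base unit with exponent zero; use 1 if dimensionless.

m²·s⁻¹

Gy = m²·s⁻².
Hz = s⁻¹.
So Hz⁻¹ = s.
Combining: Gy·Hz⁻¹ = (m²·s⁻²) · s = m²·s⁻¹.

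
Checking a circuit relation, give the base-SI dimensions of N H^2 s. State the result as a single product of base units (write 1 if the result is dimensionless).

N = kg·m/s² = kg·m·s⁻² (force = mass × acceleration).
H = Wb/A (inductance = flux per current),
    = kg·m²·s⁻²·A⁻².
So H² = kg²·m⁴·s⁻⁴·A⁻⁴.
Combining: N·H²·s = (kg·m·s⁻²) · (kg²·m⁴·s⁻⁴·A⁻⁴) · s = kg³·m⁵·s⁻⁵·A⁻⁴.

kg³·m⁵·s⁻⁵·A⁻⁴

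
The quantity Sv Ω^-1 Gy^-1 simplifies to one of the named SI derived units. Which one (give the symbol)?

Sv = m²·s⁻².
Ω = kg·m²·s⁻³·A⁻².
So Ω⁻¹ = kg⁻¹·m⁻²·s³·A².
Gy = m²·s⁻².
So Gy⁻¹ = m⁻²·s².
Combining: Sv·Ω⁻¹·Gy⁻¹ = (m²·s⁻²) · (kg⁻¹·m⁻²·s³·A²) · (m⁻²·s²) = kg⁻¹·m⁻²·s³·A².
kg⁻¹·m⁻²·s³·A² is the base-SI form of the siemens.

S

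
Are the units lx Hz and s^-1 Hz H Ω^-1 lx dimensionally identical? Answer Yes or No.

Yes

Left side:
  lx = m⁻²·cd.
  Hz = s⁻¹.
  Combining: lx·Hz = (m⁻²·cd) · s⁻¹ = m⁻²·s⁻¹·cd.
Right side:
  Hz = 1/s = s⁻¹ (frequency is cycles per second).
  H = Wb/A (inductance = flux per current),
      = kg·m²·s⁻²·A⁻².
  Ω = V/A (resistance = voltage per current),
      = kg·m²·s⁻³·A⁻².
  So Ω⁻¹ = kg⁻¹·m⁻²·s³·A².
  lx = lm/m² (illuminance = luminous flux per area),
      = m⁻²·cd.
  Combining: s⁻¹·Hz·H·Ω⁻¹·lx = s⁻¹ · s⁻¹ · (kg·m²·s⁻²·A⁻²) · (kg⁻¹·m⁻²·s³·A²) · (m⁻²·cd) = m⁻²·s⁻¹·cd.
Both reduce to m⁻²·s⁻¹·cd.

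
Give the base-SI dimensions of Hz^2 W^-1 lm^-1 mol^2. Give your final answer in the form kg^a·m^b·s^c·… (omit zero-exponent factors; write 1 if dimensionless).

Hz = s⁻¹.
So Hz² = s⁻².
W = kg·m²·s⁻³.
So W⁻¹ = kg⁻¹·m⁻²·s³.
lm = cd.
So lm⁻¹ = cd⁻¹.
Combining: Hz²·W⁻¹·lm⁻¹·mol² = s⁻² · (kg⁻¹·m⁻²·s³) · cd⁻¹ · mol² = kg⁻¹·m⁻²·s·mol²·cd⁻¹.

kg⁻¹·m⁻²·s·mol²·cd⁻¹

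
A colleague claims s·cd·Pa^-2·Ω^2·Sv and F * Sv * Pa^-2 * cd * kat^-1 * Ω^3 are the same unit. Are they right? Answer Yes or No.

Left side:
  Pa = kg·m⁻¹·s⁻².
  So Pa⁻² = kg⁻²·m²·s⁴.
  Ω = kg·m²·s⁻³·A⁻².
  So Ω² = kg²·m⁴·s⁻⁶·A⁻⁴.
  Sv = m²·s⁻².
  Combining: s·cd·Pa⁻²·Ω²·Sv = s · cd · (kg⁻²·m²·s⁴) · (kg²·m⁴·s⁻⁶·A⁻⁴) · (m²·s⁻²) = m⁸·s⁻³·A⁻⁴·cd.
Right side:
  F = kg⁻¹·m⁻²·s⁴·A².
  Sv = m²·s⁻².
  Pa = kg·m⁻¹·s⁻².
  So Pa⁻² = kg⁻²·m²·s⁴.
  kat = s⁻¹·mol.
  So kat⁻¹ = s·mol⁻¹.
  Ω = kg·m²·s⁻³·A⁻².
  So Ω³ = kg³·m⁶·s⁻⁹·A⁻⁶.
  Combining: F·Sv·Pa⁻²·cd·kat⁻¹·Ω³ = (kg⁻¹·m⁻²·s⁴·A²) · (m²·s⁻²) · (kg⁻²·m²·s⁴) · cd · (s·mol⁻¹) · (kg³·m⁶·s⁻⁹·A⁻⁶) = m⁸·s⁻²·A⁻⁴·mol⁻¹·cd.
Left is m⁸·s⁻³·A⁻⁴·cd; right is m⁸·s⁻²·A⁻⁴·mol⁻¹·cd — different.

No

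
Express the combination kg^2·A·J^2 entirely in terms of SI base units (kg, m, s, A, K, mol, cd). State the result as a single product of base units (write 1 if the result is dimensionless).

J = N·m (work = force × distance),
    = kg·m²·s⁻².
So J² = kg²·m⁴·s⁻⁴.
Combining: kg²·A·J² = kg² · A · (kg²·m⁴·s⁻⁴) = kg⁴·m⁴·s⁻⁴·A.

kg⁴·m⁴·s⁻⁴·A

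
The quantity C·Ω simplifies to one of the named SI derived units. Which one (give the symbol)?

Wb

C = s·A.
Ω = kg·m²·s⁻³·A⁻².
Combining: C·Ω = (s·A) · (kg·m²·s⁻³·A⁻²) = kg·m²·s⁻²·A⁻¹.
kg·m²·s⁻²·A⁻¹ is the base-SI form of the weber.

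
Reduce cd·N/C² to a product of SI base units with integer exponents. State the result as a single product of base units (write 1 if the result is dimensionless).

kg·m·s⁻⁴·A⁻²·cd

N = kg·m/s² = kg·m·s⁻² (force = mass × acceleration).
C = A·s = s·A (charge = current × time).
So C⁻² = s⁻²·A⁻².
Combining: cd·N·C⁻² = cd · (kg·m·s⁻²) · (s⁻²·A⁻²) = kg·m·s⁻⁴·A⁻²·cd.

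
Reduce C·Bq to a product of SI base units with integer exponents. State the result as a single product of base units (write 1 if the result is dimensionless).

A

C = A·s = s·A (charge = current × time).
Bq = 1/s = s⁻¹ (activity is decays per second).
Combining: C·Bq = (s·A) · s⁻¹ = A.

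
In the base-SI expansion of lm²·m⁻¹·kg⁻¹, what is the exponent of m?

-1

lm = cd.
So lm² = cd².
Combining: lm²·m⁻¹·kg⁻¹ = cd² · m⁻¹ · kg⁻¹ = kg⁻¹·m⁻¹·cd².
The exponent of m is -1.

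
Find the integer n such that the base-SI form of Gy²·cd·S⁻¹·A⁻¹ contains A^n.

Gy = J/kg (absorbed dose = energy per mass),
    = m²·s⁻².
So Gy² = m⁴·s⁻⁴.
S = 1/Ω (conductance is reciprocal resistance),
    = kg⁻¹·m⁻²·s³·A².
So S⁻¹ = kg·m²·s⁻³·A⁻².
Combining: Gy²·cd·S⁻¹·A⁻¹ = (m⁴·s⁻⁴) · cd · (kg·m²·s⁻³·A⁻²) · A⁻¹ = kg·m⁶·s⁻⁷·A⁻³·cd.
The exponent of A is -3.

-3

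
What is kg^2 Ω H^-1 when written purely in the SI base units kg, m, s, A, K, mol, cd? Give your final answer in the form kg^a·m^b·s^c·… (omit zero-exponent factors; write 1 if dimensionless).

Ω = kg·m²·s⁻³·A⁻².
H = kg·m²·s⁻²·A⁻².
So H⁻¹ = kg⁻¹·m⁻²·s²·A².
Combining: kg²·Ω·H⁻¹ = kg² · (kg·m²·s⁻³·A⁻²) · (kg⁻¹·m⁻²·s²·A²) = kg²·s⁻¹.

kg²·s⁻¹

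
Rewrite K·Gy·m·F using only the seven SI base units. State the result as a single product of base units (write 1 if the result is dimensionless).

kg⁻¹·m·s²·A²·K

Gy = J/kg (absorbed dose = energy per mass),
    = m²·s⁻².
F = C/V (capacitance = charge per voltage),
    = A·s/(kg·m²·s⁻³·A⁻¹) (substituting C and V),
    = kg⁻¹·m⁻²·s⁴·A².
Combining: K·Gy·m·F = K · (m²·s⁻²) · m · (kg⁻¹·m⁻²·s⁴·A²) = kg⁻¹·m·s²·A²·K.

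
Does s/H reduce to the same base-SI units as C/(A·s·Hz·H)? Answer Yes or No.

Yes

Left side:
  H = Wb/A (inductance = flux per current),
      = kg·m²·s⁻²·A⁻².
  So H⁻¹ = kg⁻¹·m⁻²·s²·A².
  Combining: H⁻¹·s = (kg⁻¹·m⁻²·s²·A²) · s = kg⁻¹·m⁻²·s³·A².
Right side:
  Hz = 1/s = s⁻¹ (frequency is cycles per second).
  So Hz⁻¹ = s.
  H = Wb/A (inductance = flux per current),
      = kg·m²·s⁻²·A⁻².
  So H⁻¹ = kg⁻¹·m⁻²·s²·A².
  C = A·s = s·A (charge = current × time).
  Combining: A⁻¹·s⁻¹·Hz⁻¹·H⁻¹·C = A⁻¹ · s⁻¹ · s · (kg⁻¹·m⁻²·s²·A²) · (s·A) = kg⁻¹·m⁻²·s³·A².
Both reduce to kg⁻¹·m⁻²·s³·A².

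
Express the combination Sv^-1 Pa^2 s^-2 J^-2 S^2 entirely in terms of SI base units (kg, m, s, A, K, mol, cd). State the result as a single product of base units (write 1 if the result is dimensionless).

kg⁻²·m⁻¹²·s⁶·A⁴

Sv = J/kg (equivalent dose = energy per mass),
    = m²·s⁻².
So Sv⁻¹ = m⁻²·s².
Pa = N/m² (pressure = force per area),
    = kg·m⁻¹·s⁻².
So Pa² = kg²·m⁻²·s⁻⁴.
J = N·m (work = force × distance),
    = kg·m²·s⁻².
So J⁻² = kg⁻²·m⁻⁴·s⁴.
S = 1/Ω (conductance is reciprocal resistance),
    = kg⁻¹·m⁻²·s³·A².
So S² = kg⁻²·m⁻⁴·s⁶·A⁴.
Combining: Sv⁻¹·Pa²·s⁻²·J⁻²·S² = (m⁻²·s²) · (kg²·m⁻²·s⁻⁴) · s⁻² · (kg⁻²·m⁻⁴·s⁴) · (kg⁻²·m⁻⁴·s⁶·A⁴) = kg⁻²·m⁻¹²·s⁶·A⁴.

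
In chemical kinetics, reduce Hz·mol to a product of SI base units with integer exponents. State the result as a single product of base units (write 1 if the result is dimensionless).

s⁻¹·mol

Hz = 1/s = s⁻¹ (frequency is cycles per second).
Combining: Hz·mol = s⁻¹ · mol = s⁻¹·mol.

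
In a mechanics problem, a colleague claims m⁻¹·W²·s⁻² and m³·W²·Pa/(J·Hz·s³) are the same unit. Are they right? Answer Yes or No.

No

Left side:
  W = J/s (power = energy per time),
      = kg·m²·s⁻³.
  So W² = kg²·m⁴·s⁻⁶.
  Combining: m⁻¹·W²·s⁻² = m⁻¹ · (kg²·m⁴·s⁻⁶) · s⁻² = kg²·m³·s⁻⁸.
Right side:
  J = kg·m²·s⁻².
  So J⁻¹ = kg⁻¹·m⁻²·s².
  Hz = s⁻¹.
  So Hz⁻¹ = s.
  W = kg·m²·s⁻³.
  So W² = kg²·m⁴·s⁻⁶.
  Pa = kg·m⁻¹·s⁻².
  Combining: J⁻¹·m³·Hz⁻¹·s⁻³·W²·Pa = (kg⁻¹·m⁻²·s²) · m³ · s · s⁻³ · (kg²·m⁴·s⁻⁶) · (kg·m⁻¹·s⁻²) = kg²·m⁴·s⁻⁸.
Left is kg²·m³·s⁻⁸; right is kg²·m⁴·s⁻⁸ — different.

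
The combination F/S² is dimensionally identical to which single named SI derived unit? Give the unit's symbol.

F = kg⁻¹·m⁻²·s⁴·A².
S = kg⁻¹·m⁻²·s³·A².
So S⁻² = kg²·m⁴·s⁻⁶·A⁻⁴.
Combining: F·S⁻² = (kg⁻¹·m⁻²·s⁴·A²) · (kg²·m⁴·s⁻⁶·A⁻⁴) = kg·m²·s⁻²·A⁻².
kg·m²·s⁻²·A⁻² is the base-SI form of the henry.

H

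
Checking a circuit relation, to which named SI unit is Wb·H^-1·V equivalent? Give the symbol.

W

Wb = kg·m²·s⁻²·A⁻¹.
H = kg·m²·s⁻²·A⁻².
So H⁻¹ = kg⁻¹·m⁻²·s²·A².
V = kg·m²·s⁻³·A⁻¹.
Combining: Wb·H⁻¹·V = (kg·m²·s⁻²·A⁻¹) · (kg⁻¹·m⁻²·s²·A²) · (kg·m²·s⁻³·A⁻¹) = kg·m²·s⁻³.
kg·m²·s⁻³ is the base-SI form of the watt.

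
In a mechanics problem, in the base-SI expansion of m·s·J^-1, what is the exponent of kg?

-1

J = N·m (work = force × distance),
    = kg·m²·s⁻².
So J⁻¹ = kg⁻¹·m⁻²·s².
Combining: m·s·J⁻¹ = m · s · (kg⁻¹·m⁻²·s²) = kg⁻¹·m⁻¹·s³.
The exponent of kg is -1.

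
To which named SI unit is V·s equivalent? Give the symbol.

Wb

V = kg·m²·s⁻³·A⁻¹.
Combining: V·s = (kg·m²·s⁻³·A⁻¹) · s = kg·m²·s⁻²·A⁻¹.
kg·m²·s⁻²·A⁻¹ is the base-SI form of the weber.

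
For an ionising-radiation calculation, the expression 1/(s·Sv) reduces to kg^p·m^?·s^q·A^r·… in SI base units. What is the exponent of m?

-2

Sv = J/kg (equivalent dose = energy per mass),
    = m²·s⁻².
So Sv⁻¹ = m⁻²·s².
Combining: s⁻¹·Sv⁻¹ = s⁻¹ · (m⁻²·s²) = m⁻²·s.
The exponent of m is -2.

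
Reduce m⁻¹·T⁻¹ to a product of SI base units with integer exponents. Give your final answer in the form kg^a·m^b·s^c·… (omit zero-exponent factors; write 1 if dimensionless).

kg⁻¹·m⁻¹·s²·A

T = Wb/m² (flux density = flux per area),
    = kg·s⁻²·A⁻¹.
So T⁻¹ = kg⁻¹·s²·A.
Combining: m⁻¹·T⁻¹ = m⁻¹ · (kg⁻¹·s²·A) = kg⁻¹·m⁻¹·s²·A.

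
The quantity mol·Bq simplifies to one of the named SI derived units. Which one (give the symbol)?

Bq = 1/s = s⁻¹ (activity is decays per second).
Combining: mol·Bq = mol · s⁻¹ = s⁻¹·mol.
s⁻¹·mol is the base-SI form of the katal.

kat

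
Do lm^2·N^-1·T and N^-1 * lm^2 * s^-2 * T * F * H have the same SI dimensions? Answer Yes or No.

Yes

Left side:
  lm = cd.
  So lm² = cd².
  N = kg·m·s⁻².
  So N⁻¹ = kg⁻¹·m⁻¹·s².
  T = kg·s⁻²·A⁻¹.
  Combining: lm²·N⁻¹·T = cd² · (kg⁻¹·m⁻¹·s²) · (kg·s⁻²·A⁻¹) = m⁻¹·A⁻¹·cd².
Right side:
  N = kg·m/s² = kg·m·s⁻² (force = mass × acceleration).
  So N⁻¹ = kg⁻¹·m⁻¹·s².
  lm = cd·sr = cd (luminous flux; sr is dimensionless).
  So lm² = cd².
  T = Wb/m² (flux density = flux per area),
      = kg·s⁻²·A⁻¹.
  F = C/V (capacitance = charge per voltage),
      = A·s/(kg·m²·s⁻³·A⁻¹) (substituting C and V),
      = kg⁻¹·m⁻²·s⁴·A².
  H = Wb/A (inductance = flux per current),
      = kg·m²·s⁻²·A⁻².
  Combining: N⁻¹·lm²·s⁻²·T·F·H = (kg⁻¹·m⁻¹·s²) · cd² · s⁻² · (kg·s⁻²·A⁻¹) · (kg⁻¹·m⁻²·s⁴·A²) · (kg·m²·s⁻²·A⁻²) = m⁻¹·A⁻¹·cd².
Both reduce to m⁻¹·A⁻¹·cd².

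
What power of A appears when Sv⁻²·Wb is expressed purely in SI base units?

-1

Sv = m²·s⁻².
So Sv⁻² = m⁻⁴·s⁴.
Wb = kg·m²·s⁻²·A⁻¹.
Combining: Sv⁻²·Wb = (m⁻⁴·s⁴) · (kg·m²·s⁻²·A⁻¹) = kg·m⁻²·s²·A⁻¹.
The exponent of A is -1.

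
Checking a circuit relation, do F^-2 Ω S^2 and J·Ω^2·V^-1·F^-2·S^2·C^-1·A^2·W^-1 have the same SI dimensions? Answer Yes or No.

Yes

Left side:
  F = kg⁻¹·m⁻²·s⁴·A².
  So F⁻² = kg²·m⁴·s⁻⁸·A⁻⁴.
  Ω = kg·m²·s⁻³·A⁻².
  S = kg⁻¹·m⁻²·s³·A².
  So S² = kg⁻²·m⁻⁴·s⁶·A⁴.
  Combining: F⁻²·Ω·S² = (kg²·m⁴·s⁻⁸·A⁻⁴) · (kg·m²·s⁻³·A⁻²) · (kg⁻²·m⁻⁴·s⁶·A⁴) = kg·m²·s⁻⁵·A⁻².
Right side:
  J = N·m (work = force × distance),
      = kg·m²·s⁻².
  Ω = V/A (resistance = voltage per current),
      = kg·m²·s⁻³·A⁻².
  So Ω² = kg²·m⁴·s⁻⁶·A⁻⁴.
  V = W/A (potential = power per current),
      = kg·m²·s⁻³·A⁻¹.
  So V⁻¹ = kg⁻¹·m⁻²·s³·A.
  F = C/V (capacitance = charge per voltage),
      = A·s/(kg·m²·s⁻³·A⁻¹) (substituting C and V),
      = kg⁻¹·m⁻²·s⁴·A².
  So F⁻² = kg²·m⁴·s⁻⁸·A⁻⁴.
  S = 1/Ω (conductance is reciprocal resistance),
      = kg⁻¹·m⁻²·s³·A².
  So S² = kg⁻²·m⁻⁴·s⁶·A⁴.
  C = A·s = s·A (charge = current × time).
  So C⁻¹ = s⁻¹·A⁻¹.
  W = J/s (power = energy per time),
      = kg·m²·s⁻³.
  So W⁻¹ = kg⁻¹·m⁻²·s³.
  Combining: J·Ω²·V⁻¹·F⁻²·S²·C⁻¹·A²·W⁻¹ = (kg·m²·s⁻²) · (kg²·m⁴·s⁻⁶·A⁻⁴) · (kg⁻¹·m⁻²·s³·A) · (kg²·m⁴·s⁻⁸·A⁻⁴) · (kg⁻²·m⁻⁴·s⁶·A⁴) · (s⁻¹·A⁻¹) · A² · (kg⁻¹·m⁻²·s³) = kg·m²·s⁻⁵·A⁻².
Both reduce to kg·m²·s⁻⁵·A⁻².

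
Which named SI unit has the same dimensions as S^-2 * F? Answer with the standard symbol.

H

S = 1/Ω (conductance is reciprocal resistance),
    = kg⁻¹·m⁻²·s³·A².
So S⁻² = kg²·m⁴·s⁻⁶·A⁻⁴.
F = C/V (capacitance = charge per voltage),
    = A·s/(kg·m²·s⁻³·A⁻¹) (substituting C and V),
    = kg⁻¹·m⁻²·s⁴·A².
Combining: S⁻²·F = (kg²·m⁴·s⁻⁶·A⁻⁴) · (kg⁻¹·m⁻²·s⁴·A²) = kg·m²·s⁻²·A⁻².
kg·m²·s⁻²·A⁻² is the base-SI form of the henry.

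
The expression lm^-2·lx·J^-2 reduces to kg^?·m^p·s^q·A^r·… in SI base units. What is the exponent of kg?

-2

lm = cd·sr = cd (luminous flux; sr is dimensionless).
So lm⁻² = cd⁻².
lx = lm/m² (illuminance = luminous flux per area),
    = m⁻²·cd.
J = N·m (work = force × distance),
    = kg·m²·s⁻².
So J⁻² = kg⁻²·m⁻⁴·s⁴.
Combining: lm⁻²·lx·J⁻² = cd⁻² · (m⁻²·cd) · (kg⁻²·m⁻⁴·s⁴) = kg⁻²·m⁻⁶·s⁴·cd⁻¹.
The exponent of kg is -2.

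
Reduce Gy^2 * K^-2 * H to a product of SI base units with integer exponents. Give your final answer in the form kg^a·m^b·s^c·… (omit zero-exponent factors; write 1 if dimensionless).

Gy = m²·s⁻².
So Gy² = m⁴·s⁻⁴.
H = kg·m²·s⁻²·A⁻².
Combining: Gy²·K⁻²·H = (m⁴·s⁻⁴) · K⁻² · (kg·m²·s⁻²·A⁻²) = kg·m⁶·s⁻⁶·A⁻²·K⁻².

kg·m⁶·s⁻⁶·A⁻²·K⁻²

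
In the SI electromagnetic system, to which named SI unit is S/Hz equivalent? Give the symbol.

F

S = 1/Ω (conductance is reciprocal resistance),
    = kg⁻¹·m⁻²·s³·A².
Hz = 1/s = s⁻¹ (frequency is cycles per second).
So Hz⁻¹ = s.
Combining: S·Hz⁻¹ = (kg⁻¹·m⁻²·s³·A²) · s = kg⁻¹·m⁻²·s⁴·A².
kg⁻¹·m⁻²·s⁴·A² is the base-SI form of the farad.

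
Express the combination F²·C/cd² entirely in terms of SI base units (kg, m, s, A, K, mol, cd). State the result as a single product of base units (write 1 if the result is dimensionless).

F = C/V (capacitance = charge per voltage),
    = A·s/(kg·m²·s⁻³·A⁻¹) (substituting C and V),
    = kg⁻¹·m⁻²·s⁴·A².
So F² = kg⁻²·m⁻⁴·s⁸·A⁴.
C = A·s = s·A (charge = current × time).
Combining: F²·cd⁻²·C = (kg⁻²·m⁻⁴·s⁸·A⁴) · cd⁻² · (s·A) = kg⁻²·m⁻⁴·s⁹·A⁵·cd⁻².

kg⁻²·m⁻⁴·s⁹·A⁵·cd⁻²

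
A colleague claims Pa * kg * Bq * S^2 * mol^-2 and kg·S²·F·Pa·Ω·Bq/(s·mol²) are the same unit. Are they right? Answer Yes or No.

Left side:
  Pa = N/m² (pressure = force per area),
      = kg·m⁻¹·s⁻².
  Bq = 1/s = s⁻¹ (activity is decays per second).
  S = 1/Ω (conductance is reciprocal resistance),
      = kg⁻¹·m⁻²·s³·A².
  So S² = kg⁻²·m⁻⁴·s⁶·A⁴.
  Combining: Pa·kg·Bq·S²·mol⁻² = (kg·m⁻¹·s⁻²) · kg · s⁻¹ · (kg⁻²·m⁻⁴·s⁶·A⁴) · mol⁻² = m⁻⁵·s³·A⁴·mol⁻².
Right side:
  S = kg⁻¹·m⁻²·s³·A².
  So S² = kg⁻²·m⁻⁴·s⁶·A⁴.
  F = kg⁻¹·m⁻²·s⁴·A².
  Pa = kg·m⁻¹·s⁻².
  Ω = kg·m²·s⁻³·A⁻².
  Bq = s⁻¹.
  Combining: kg·S²·s⁻¹·F·mol⁻²·Pa·Ω·Bq = kg · (kg⁻²·m⁻⁴·s⁶·A⁴) · s⁻¹ · (kg⁻¹·m⁻²·s⁴·A²) · mol⁻² · (kg·m⁻¹·s⁻²) · (kg·m²·s⁻³·A⁻²) · s⁻¹ = m⁻⁵·s³·A⁴·mol⁻².
Both reduce to m⁻⁵·s³·A⁴·mol⁻².

Yes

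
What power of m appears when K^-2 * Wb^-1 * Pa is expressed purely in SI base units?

Wb = kg·m²·s⁻²·A⁻¹.
So Wb⁻¹ = kg⁻¹·m⁻²·s²·A.
Pa = kg·m⁻¹·s⁻².
Combining: K⁻²·Wb⁻¹·Pa = K⁻² · (kg⁻¹·m⁻²·s²·A) · (kg·m⁻¹·s⁻²) = m⁻³·A·K⁻².
The exponent of m is -3.

-3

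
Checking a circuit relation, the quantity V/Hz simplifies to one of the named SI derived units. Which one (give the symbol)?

Wb

Hz = 1/s = s⁻¹ (frequency is cycles per second).
So Hz⁻¹ = s.
V = W/A (potential = power per current),
    = kg·m²·s⁻³·A⁻¹.
Combining: Hz⁻¹·V = s · (kg·m²·s⁻³·A⁻¹) = kg·m²·s⁻²·A⁻¹.
kg·m²·s⁻²·A⁻¹ is the base-SI form of the weber.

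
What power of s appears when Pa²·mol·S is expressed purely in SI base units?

Pa = kg·m⁻¹·s⁻².
So Pa² = kg²·m⁻²·s⁻⁴.
S = kg⁻¹·m⁻²·s³·A².
Combining: Pa²·mol·S = (kg²·m⁻²·s⁻⁴) · mol · (kg⁻¹·m⁻²·s³·A²) = kg·m⁻⁴·s⁻¹·A²·mol.
The exponent of s is -1.

-1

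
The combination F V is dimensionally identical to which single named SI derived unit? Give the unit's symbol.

C

F = C/V (capacitance = charge per voltage),
    = A·s/(kg·m²·s⁻³·A⁻¹) (substituting C and V),
    = kg⁻¹·m⁻²·s⁴·A².
V = W/A (potential = power per current),
    = kg·m²·s⁻³·A⁻¹.
Combining: F·V = (kg⁻¹·m⁻²·s⁴·A²) · (kg·m²·s⁻³·A⁻¹) = s·A.
s·A is the base-SI form of the coulomb.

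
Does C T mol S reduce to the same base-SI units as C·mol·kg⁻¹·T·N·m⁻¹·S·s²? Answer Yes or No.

Left side:
  C = A·s = s·A (charge = current × time).
  T = Wb/m² (flux density = flux per area),
      = kg·s⁻²·A⁻¹.
  S = 1/Ω (conductance is reciprocal resistance),
      = kg⁻¹·m⁻²·s³·A².
  Combining: C·T·mol·S = (s·A) · (kg·s⁻²·A⁻¹) · mol · (kg⁻¹·m⁻²·s³·A²) = m⁻²·s²·A²·mol.
Right side:
  C = s·A.
  T = kg·s⁻²·A⁻¹.
  N = kg·m·s⁻².
  S = kg⁻¹·m⁻²·s³·A².
  Combining: C·mol·kg⁻¹·T·N·m⁻¹·S·s² = (s·A) · mol · kg⁻¹ · (kg·s⁻²·A⁻¹) · (kg·m·s⁻²) · m⁻¹ · (kg⁻¹·m⁻²·s³·A²) · s² = m⁻²·s²·A²·mol.
Both reduce to m⁻²·s²·A²·mol.

Yes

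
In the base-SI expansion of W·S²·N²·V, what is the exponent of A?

W = J/s (power = energy per time),
    = kg·m²·s⁻³.
S = 1/Ω (conductance is reciprocal resistance),
    = kg⁻¹·m⁻²·s³·A².
So S² = kg⁻²·m⁻⁴·s⁶·A⁴.
N = kg·m/s² = kg·m·s⁻² (force = mass × acceleration).
So N² = kg²·m²·s⁻⁴.
V = W/A (potential = power per current),
    = kg·m²·s⁻³·A⁻¹.
Combining: W·S²·N²·V = (kg·m²·s⁻³) · (kg⁻²·m⁻⁴·s⁶·A⁴) · (kg²·m²·s⁻⁴) · (kg·m²·s⁻³·A⁻¹) = kg²·m²·s⁻⁴·A³.
The exponent of A is 3.

3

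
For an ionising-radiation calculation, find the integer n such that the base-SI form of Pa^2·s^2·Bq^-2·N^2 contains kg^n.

Pa = kg·m⁻¹·s⁻².
So Pa² = kg²·m⁻²·s⁻⁴.
Bq = s⁻¹.
So Bq⁻² = s².
N = kg·m·s⁻².
So N² = kg²·m²·s⁻⁴.
Combining: Pa²·s²·Bq⁻²·N² = (kg²·m⁻²·s⁻⁴) · s² · s² · (kg²·m²·s⁻⁴) = kg⁴·s⁻⁴.
The exponent of kg is 4.

4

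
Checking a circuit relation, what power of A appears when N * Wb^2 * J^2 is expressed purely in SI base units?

-2

N = kg·m·s⁻².
Wb = kg·m²·s⁻²·A⁻¹.
So Wb² = kg²·m⁴·s⁻⁴·A⁻².
J = kg·m²·s⁻².
So J² = kg²·m⁴·s⁻⁴.
Combining: N·Wb²·J² = (kg·m·s⁻²) · (kg²·m⁴·s⁻⁴·A⁻²) · (kg²·m⁴·s⁻⁴) = kg⁵·m⁹·s⁻¹⁰·A⁻².
The exponent of A is -2.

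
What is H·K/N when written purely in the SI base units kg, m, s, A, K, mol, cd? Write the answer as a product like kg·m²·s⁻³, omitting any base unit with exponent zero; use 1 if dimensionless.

m·A⁻²·K

H = Wb/A (inductance = flux per current),
    = kg·m²·s⁻²·A⁻².
N = kg·m/s² = kg·m·s⁻² (force = mass × acceleration).
So N⁻¹ = kg⁻¹·m⁻¹·s².
Combining: H·K·N⁻¹ = (kg·m²·s⁻²·A⁻²) · K · (kg⁻¹·m⁻¹·s²) = m·A⁻²·K.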